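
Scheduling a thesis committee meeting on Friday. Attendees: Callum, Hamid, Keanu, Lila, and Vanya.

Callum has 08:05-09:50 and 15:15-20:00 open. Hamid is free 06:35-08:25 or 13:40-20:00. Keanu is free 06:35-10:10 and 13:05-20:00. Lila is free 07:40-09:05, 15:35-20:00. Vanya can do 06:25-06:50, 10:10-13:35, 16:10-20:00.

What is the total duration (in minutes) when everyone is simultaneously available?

Callum ∩ Hamid: 08:05-08:25, 15:15-20:00.
Callum ∩ Hamid ∩ Keanu: 08:05-08:25, 15:15-20:00.
Callum ∩ Hamid ∩ Keanu ∩ Lila: 08:05-08:25, 15:35-20:00.
Callum ∩ Hamid ∩ Keanu ∩ Lila ∩ Vanya: 16:10-20:00.
Those are the intersection windows.
That's a single block of 230 minutes.

230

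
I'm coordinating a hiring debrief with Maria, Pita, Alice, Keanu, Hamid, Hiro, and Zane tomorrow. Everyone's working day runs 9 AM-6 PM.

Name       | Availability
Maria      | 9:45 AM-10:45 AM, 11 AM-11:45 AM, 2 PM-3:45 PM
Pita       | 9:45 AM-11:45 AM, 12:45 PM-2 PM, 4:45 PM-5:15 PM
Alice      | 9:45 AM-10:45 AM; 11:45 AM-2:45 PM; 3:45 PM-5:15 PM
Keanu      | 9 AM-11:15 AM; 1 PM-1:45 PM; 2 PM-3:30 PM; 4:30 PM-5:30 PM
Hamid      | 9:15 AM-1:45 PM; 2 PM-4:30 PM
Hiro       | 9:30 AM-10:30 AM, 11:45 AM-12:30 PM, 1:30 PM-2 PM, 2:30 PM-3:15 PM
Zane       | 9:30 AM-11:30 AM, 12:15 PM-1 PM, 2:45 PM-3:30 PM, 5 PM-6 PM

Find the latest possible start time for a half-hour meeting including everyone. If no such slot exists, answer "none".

10:00

Maria ∩ Pita: 09:45-10:45, 11:00-11:45.
Maria ∩ Pita ∩ Alice: 09:45-10:45.
Maria ∩ Pita ∩ Alice ∩ Keanu: 09:45-10:45.
Maria ∩ Pita ∩ Alice ∩ Keanu ∩ Hamid: 09:45-10:45.
Maria ∩ Pita ∩ Alice ∩ Keanu ∩ Hamid ∩ Hiro: 09:45-10:30.
Maria ∩ Pita ∩ Alice ∩ Keanu ∩ Hamid ∩ Hiro ∩ Zane: 09:45-10:30.
Those are the intersection windows.
The last common window of at least 30 minutes is 09:45-10:30; a 30-minute meeting can start as late as 10:00 and still end by 10:30.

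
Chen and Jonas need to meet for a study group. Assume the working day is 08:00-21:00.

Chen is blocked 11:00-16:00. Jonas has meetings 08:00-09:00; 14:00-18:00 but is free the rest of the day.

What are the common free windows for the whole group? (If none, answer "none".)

Chen free: 08:00-11:00, 16:00-21:00 (invert busy blocks within the working day).
Jonas free: 09:00-14:00, 18:00-21:00 (invert busy blocks within the working day).
Chen ∩ Jonas: 09:00-11:00, 18:00-21:00.

09:00-11:00, 18:00-21:00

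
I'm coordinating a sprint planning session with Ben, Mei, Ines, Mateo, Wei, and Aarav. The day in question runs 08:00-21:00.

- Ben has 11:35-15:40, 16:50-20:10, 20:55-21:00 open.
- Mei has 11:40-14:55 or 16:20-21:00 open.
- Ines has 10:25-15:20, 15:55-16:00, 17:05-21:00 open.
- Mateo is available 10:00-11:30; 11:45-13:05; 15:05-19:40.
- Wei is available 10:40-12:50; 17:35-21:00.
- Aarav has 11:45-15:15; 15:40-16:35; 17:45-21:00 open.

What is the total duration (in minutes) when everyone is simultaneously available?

Ben ∩ Mei: 11:40-14:55, 16:50-20:10, 20:55-21:00.
Ben ∩ Mei ∩ Ines: 11:40-14:55, 17:05-20:10, 20:55-21:00.
Ben ∩ Mei ∩ Ines ∩ Mateo: 11:45-13:05, 17:05-19:40.
Ben ∩ Mei ∩ Ines ∩ Mateo ∩ Wei: 11:45-12:50, 17:35-19:40.
Ben ∩ Mei ∩ Ines ∩ Mateo ∩ Wei ∩ Aarav: 11:45-12:50, 17:45-19:40.
Those are the intersection windows.
Summing the common windows: 65 + 115 = 180 minutes.

180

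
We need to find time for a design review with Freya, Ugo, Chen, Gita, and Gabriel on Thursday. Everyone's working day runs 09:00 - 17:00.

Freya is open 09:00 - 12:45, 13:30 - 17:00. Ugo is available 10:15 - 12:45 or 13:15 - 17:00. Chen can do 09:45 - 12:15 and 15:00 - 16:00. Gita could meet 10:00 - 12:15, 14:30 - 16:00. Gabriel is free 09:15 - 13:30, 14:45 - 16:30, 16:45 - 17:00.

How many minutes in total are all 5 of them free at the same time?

Freya ∩ Ugo: 10:15-12:45, 13:30-17:00.
Freya ∩ Ugo ∩ Chen: 10:15-12:15, 15:00-16:00.
Freya ∩ Ugo ∩ Chen ∩ Gita: 10:15-12:15, 15:00-16:00.
Freya ∩ Ugo ∩ Chen ∩ Gita ∩ Gabriel: 10:15-12:15, 15:00-16:00.
Those are the intersection windows.
Summing the common windows: 120 + 60 = 180 minutes.

180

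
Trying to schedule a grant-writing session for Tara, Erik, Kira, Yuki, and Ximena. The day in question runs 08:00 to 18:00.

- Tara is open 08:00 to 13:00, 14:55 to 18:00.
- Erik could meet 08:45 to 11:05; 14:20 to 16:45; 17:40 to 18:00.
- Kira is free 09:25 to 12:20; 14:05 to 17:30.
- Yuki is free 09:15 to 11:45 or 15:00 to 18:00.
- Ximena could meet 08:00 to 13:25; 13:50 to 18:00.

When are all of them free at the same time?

Tara ∩ Erik: 08:45-11:05, 14:55-16:45, 17:40-18:00.
Tara ∩ Erik ∩ Kira: 09:25-11:05, 14:55-16:45.
Tara ∩ Erik ∩ Kira ∩ Yuki: 09:25-11:05, 15:00-16:45.
Tara ∩ Erik ∩ Kira ∩ Yuki ∩ Ximena: 09:25-11:05, 15:00-16:45.
So the common availability across everyone is 09:25-11:05, 15:00-16:45.

09:25-11:05, 15:00-16:45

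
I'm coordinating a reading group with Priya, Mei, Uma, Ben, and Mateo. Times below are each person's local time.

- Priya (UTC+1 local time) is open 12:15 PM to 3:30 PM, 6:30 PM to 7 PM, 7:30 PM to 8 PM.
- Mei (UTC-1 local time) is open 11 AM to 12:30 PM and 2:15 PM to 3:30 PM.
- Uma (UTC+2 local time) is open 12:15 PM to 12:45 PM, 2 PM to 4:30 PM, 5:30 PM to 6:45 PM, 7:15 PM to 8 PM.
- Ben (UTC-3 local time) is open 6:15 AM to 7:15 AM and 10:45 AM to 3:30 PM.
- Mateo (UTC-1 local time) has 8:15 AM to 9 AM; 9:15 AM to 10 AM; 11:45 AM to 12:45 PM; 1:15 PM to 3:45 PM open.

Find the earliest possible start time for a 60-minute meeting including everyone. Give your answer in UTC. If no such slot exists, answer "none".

none

Priya in UTC: 11:15-14:30, 17:30-18:00, 18:30-19:00 (subtract 1h to convert from UTC+1).
Mei in UTC: 12:00-13:30, 15:15-16:30 (add 1h to convert from UTC-1).
Uma in UTC: 10:15-10:45, 12:00-14:30, 15:30-16:45, 17:15-18:00 (subtract 2h to convert from UTC+2).
Ben in UTC: 09:15-10:15, 13:45-18:30 (add 3h to convert from UTC-3).
Mateo in UTC: 09:15-10:00, 10:15-11:00, 12:45-13:45, 14:15-16:45 (add 1h to convert from UTC-1).
Priya ∩ Mei: 12:00-13:30.
Priya ∩ Mei ∩ Uma: 12:00-13:30.
Priya ∩ Mei ∩ Uma ∩ Ben: ∅.
Priya ∩ Mei ∩ Uma ∩ Ben ∩ Mateo: ∅.
There is no time when everyone is free.
No common window is at least 60 minutes long.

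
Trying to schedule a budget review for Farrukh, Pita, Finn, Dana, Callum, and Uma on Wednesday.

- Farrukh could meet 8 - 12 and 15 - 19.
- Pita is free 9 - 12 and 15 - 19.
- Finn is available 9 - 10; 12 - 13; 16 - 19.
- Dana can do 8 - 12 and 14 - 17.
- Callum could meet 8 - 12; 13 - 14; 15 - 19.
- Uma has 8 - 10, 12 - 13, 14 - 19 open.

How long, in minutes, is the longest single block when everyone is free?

Farrukh ∩ Pita: 09:00-12:00, 15:00-19:00.
Farrukh ∩ Pita ∩ Finn: 09:00-10:00, 16:00-19:00.
Farrukh ∩ Pita ∩ Finn ∩ Dana: 09:00-10:00, 16:00-17:00.
Farrukh ∩ Pita ∩ Finn ∩ Dana ∩ Callum: 09:00-10:00, 16:00-17:00.
Farrukh ∩ Pita ∩ Finn ∩ Dana ∩ Callum ∩ Uma: 09:00-10:00, 16:00-17:00.
The longest is 09:00-10:00 at 60 minutes.

60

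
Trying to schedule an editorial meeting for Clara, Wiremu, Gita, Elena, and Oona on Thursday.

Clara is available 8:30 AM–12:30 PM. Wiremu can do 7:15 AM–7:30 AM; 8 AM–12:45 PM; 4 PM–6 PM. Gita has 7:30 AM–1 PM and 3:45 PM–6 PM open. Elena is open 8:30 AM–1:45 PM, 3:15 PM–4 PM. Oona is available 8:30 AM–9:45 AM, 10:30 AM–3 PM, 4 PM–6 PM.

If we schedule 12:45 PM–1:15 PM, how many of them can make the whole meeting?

2

Elena and Oona can make the full 12:45-13:15 slot — that's 2.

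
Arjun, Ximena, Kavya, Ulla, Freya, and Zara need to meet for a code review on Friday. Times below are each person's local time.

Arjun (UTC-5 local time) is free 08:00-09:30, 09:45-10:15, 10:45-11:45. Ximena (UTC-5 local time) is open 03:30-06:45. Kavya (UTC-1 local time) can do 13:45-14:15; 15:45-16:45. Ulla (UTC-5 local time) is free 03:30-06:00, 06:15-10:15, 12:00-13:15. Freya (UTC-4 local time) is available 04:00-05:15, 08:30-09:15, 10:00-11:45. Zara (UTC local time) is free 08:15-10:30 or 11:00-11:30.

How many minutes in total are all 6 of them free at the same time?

Arjun in UTC: 13:00-14:30, 14:45-15:15, 15:45-16:45 (add 5h to convert from UTC-5).
Ximena in UTC: 08:30-11:45 (add 5h to convert from UTC-5).
Kavya in UTC: 14:45-15:15, 16:45-17:45 (add 1h to convert from UTC-1).
Ulla in UTC: 08:30-11:00, 11:15-15:15, 17:00-18:15 (add 5h to convert from UTC-5).
Freya in UTC: 08:00-09:15, 12:30-13:15, 14:00-15:45 (add 4h to convert from UTC-4).
Zara in UTC: 08:15-10:30, 11:00-11:30.
Arjun ∩ Ximena: ∅.
Arjun ∩ Ximena ∩ Kavya: ∅.
Arjun ∩ Ximena ∩ Kavya ∩ Ulla: ∅.
Arjun ∩ Ximena ∩ Kavya ∩ Ulla ∩ Freya: ∅.
Arjun ∩ Ximena ∩ Kavya ∩ Ulla ∩ Freya ∩ Zara: ∅.
There is no time when everyone is free.
There is no common window, so the total is 0 minutes.

0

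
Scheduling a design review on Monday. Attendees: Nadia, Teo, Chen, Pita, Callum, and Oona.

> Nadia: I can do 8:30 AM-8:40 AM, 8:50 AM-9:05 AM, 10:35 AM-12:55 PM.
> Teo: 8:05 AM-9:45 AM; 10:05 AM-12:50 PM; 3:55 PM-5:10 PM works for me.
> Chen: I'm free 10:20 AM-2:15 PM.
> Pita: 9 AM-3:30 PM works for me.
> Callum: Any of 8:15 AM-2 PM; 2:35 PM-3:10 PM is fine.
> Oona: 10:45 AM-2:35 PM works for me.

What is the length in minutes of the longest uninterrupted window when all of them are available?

Nadia ∩ Teo: 08:30-08:40, 08:50-09:05, 10:35-12:50.
Nadia ∩ Teo ∩ Chen: 10:35-12:50.
Nadia ∩ Teo ∩ Chen ∩ Pita: 10:35-12:50.
Nadia ∩ Teo ∩ Chen ∩ Pita ∩ Callum: 10:35-12:50.
Nadia ∩ Teo ∩ Chen ∩ Pita ∩ Callum ∩ Oona: 10:45-12:50.
The longest is 10:45-12:50 at 125 minutes.

125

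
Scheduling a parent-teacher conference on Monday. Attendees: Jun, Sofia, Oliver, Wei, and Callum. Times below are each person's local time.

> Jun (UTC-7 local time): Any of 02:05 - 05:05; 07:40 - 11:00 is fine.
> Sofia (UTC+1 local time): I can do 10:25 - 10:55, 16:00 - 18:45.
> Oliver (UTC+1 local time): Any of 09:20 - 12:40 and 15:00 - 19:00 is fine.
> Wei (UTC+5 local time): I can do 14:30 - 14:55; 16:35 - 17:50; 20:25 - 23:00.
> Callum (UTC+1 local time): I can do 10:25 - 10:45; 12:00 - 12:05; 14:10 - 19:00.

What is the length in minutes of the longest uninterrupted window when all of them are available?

140

Jun in UTC: 09:05-12:05, 14:40-18:00 (add 7h to convert from UTC-7).
Sofia in UTC: 09:25-09:55, 15:00-17:45 (subtract 1h to convert from UTC+1).
Oliver in UTC: 08:20-11:40, 14:00-18:00 (subtract 1h to convert from UTC+1).
Wei in UTC: 09:30-09:55, 11:35-12:50, 15:25-18:00 (subtract 5h to convert from UTC+5).
Callum in UTC: 09:25-09:45, 11:00-11:05, 13:10-18:00 (subtract 1h to convert from UTC+1).
Jun ∩ Sofia: 09:25-09:55, 15:00-17:45.
Jun ∩ Sofia ∩ Oliver: 09:25-09:55, 15:00-17:45.
Jun ∩ Sofia ∩ Oliver ∩ Wei: 09:30-09:55, 15:25-17:45.
Jun ∩ Sofia ∩ Oliver ∩ Wei ∩ Callum: 09:30-09:45, 15:25-17:45.
The longest is 15:25-17:45 at 140 minutes.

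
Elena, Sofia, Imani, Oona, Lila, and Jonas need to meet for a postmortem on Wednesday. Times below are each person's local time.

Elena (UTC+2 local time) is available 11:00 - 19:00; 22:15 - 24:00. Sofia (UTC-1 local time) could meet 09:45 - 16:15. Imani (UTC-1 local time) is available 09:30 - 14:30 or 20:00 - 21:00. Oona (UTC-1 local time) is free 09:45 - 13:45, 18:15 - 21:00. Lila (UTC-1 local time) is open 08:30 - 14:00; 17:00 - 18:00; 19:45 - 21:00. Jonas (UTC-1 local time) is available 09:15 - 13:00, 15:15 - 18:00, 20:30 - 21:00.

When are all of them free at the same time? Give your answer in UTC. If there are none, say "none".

Elena in UTC: 09:00-17:00, 20:15-22:00 (subtract 2h to convert from UTC+2).
Sofia in UTC: 10:45-17:15 (add 1h to convert from UTC-1).
Imani in UTC: 10:30-15:30, 21:00-22:00 (add 1h to convert from UTC-1).
Oona in UTC: 10:45-14:45, 19:15-22:00 (add 1h to convert from UTC-1).
Lila in UTC: 09:30-15:00, 18:00-19:00, 20:45-22:00 (add 1h to convert from UTC-1).
Jonas in UTC: 10:15-14:00, 16:15-19:00, 21:30-22:00 (add 1h to convert from UTC-1).
Elena ∩ Sofia: 10:45-17:00.
Elena ∩ Sofia ∩ Imani: 10:45-15:30.
Elena ∩ Sofia ∩ Imani ∩ Oona: 10:45-14:45.
Elena ∩ Sofia ∩ Imani ∩ Oona ∩ Lila: 10:45-14:45.
Elena ∩ Sofia ∩ Imani ∩ Oona ∩ Lila ∩ Jonas: 10:45-14:00.

10:45-14:00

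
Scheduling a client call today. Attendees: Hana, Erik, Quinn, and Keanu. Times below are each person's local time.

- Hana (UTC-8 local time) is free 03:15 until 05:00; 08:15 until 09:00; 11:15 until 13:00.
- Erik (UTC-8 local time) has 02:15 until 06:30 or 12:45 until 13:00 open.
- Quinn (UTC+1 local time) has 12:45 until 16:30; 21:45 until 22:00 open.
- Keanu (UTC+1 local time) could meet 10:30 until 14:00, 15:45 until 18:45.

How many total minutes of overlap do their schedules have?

75

Hana in UTC: 11:15-13:00, 16:15-17:00, 19:15-21:00 (add 8h to convert from UTC-8).
Erik in UTC: 10:15-14:30, 20:45-21:00 (add 8h to convert from UTC-8).
Quinn in UTC: 11:45-15:30, 20:45-21:00 (subtract 1h to convert from UTC+1).
Keanu in UTC: 09:30-13:00, 14:45-17:45 (subtract 1h to convert from UTC+1).
Hana ∩ Erik: 11:15-13:00, 20:45-21:00.
Hana ∩ Erik ∩ Quinn: 11:45-13:00, 20:45-21:00.
Hana ∩ Erik ∩ Quinn ∩ Keanu: 11:45-13:00.
That's a single block of 75 minutes.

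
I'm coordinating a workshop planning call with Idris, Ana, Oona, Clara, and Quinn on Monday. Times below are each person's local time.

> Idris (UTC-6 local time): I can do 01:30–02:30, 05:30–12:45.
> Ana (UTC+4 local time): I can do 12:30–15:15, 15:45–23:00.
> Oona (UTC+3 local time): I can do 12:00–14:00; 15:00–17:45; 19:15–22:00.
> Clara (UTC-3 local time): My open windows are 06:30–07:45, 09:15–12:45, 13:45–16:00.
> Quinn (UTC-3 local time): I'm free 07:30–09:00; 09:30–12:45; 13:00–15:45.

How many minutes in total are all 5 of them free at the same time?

255

Idris in UTC: 07:30-08:30, 11:30-18:45 (add 6h to convert from UTC-6).
Ana in UTC: 08:30-11:15, 11:45-19:00 (subtract 4h to convert from UTC+4).
Oona in UTC: 09:00-11:00, 12:00-14:45, 16:15-19:00 (subtract 3h to convert from UTC+3).
Clara in UTC: 09:30-10:45, 12:15-15:45, 16:45-19:00 (add 3h to convert from UTC-3).
Quinn in UTC: 10:30-12:00, 12:30-15:45, 16:00-18:45 (add 3h to convert from UTC-3).
Idris ∩ Ana: 11:45-18:45.
Idris ∩ Ana ∩ Oona: 12:00-14:45, 16:15-18:45.
Idris ∩ Ana ∩ Oona ∩ Clara: 12:15-14:45, 16:45-18:45.
Idris ∩ Ana ∩ Oona ∩ Clara ∩ Quinn: 12:30-14:45, 16:45-18:45.
Those are the intersection windows.
Summing the common windows: 135 + 120 = 255 minutes.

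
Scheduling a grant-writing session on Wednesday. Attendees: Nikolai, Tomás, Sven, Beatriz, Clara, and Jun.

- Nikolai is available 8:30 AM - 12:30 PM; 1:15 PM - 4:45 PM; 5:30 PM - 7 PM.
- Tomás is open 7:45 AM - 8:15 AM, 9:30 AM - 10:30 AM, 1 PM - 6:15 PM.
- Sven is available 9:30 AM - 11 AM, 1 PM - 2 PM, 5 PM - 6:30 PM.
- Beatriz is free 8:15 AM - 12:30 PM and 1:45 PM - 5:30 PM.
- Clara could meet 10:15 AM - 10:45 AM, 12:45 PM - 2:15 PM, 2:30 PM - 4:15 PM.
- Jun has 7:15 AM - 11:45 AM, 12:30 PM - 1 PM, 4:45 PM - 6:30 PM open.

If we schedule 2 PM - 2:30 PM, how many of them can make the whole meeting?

3

Nikolai, Tomás, and Beatriz can make the full 14:00-14:30 slot — that's 3.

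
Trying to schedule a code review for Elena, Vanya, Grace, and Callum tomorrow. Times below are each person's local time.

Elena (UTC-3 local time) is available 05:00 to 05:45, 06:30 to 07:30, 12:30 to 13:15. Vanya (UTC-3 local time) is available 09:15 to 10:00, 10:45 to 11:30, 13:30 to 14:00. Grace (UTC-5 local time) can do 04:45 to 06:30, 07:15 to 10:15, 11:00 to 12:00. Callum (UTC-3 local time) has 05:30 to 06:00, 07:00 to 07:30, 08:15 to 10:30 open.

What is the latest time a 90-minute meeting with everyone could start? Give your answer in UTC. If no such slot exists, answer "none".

Elena in UTC: 08:00-08:45, 09:30-10:30, 15:30-16:15 (add 3h to convert from UTC-3).
Vanya in UTC: 12:15-13:00, 13:45-14:30, 16:30-17:00 (add 3h to convert from UTC-3).
Grace in UTC: 09:45-11:30, 12:15-15:15, 16:00-17:00 (add 5h to convert from UTC-5).
Callum in UTC: 08:30-09:00, 10:00-10:30, 11:15-13:30 (add 3h to convert from UTC-3).
Elena ∩ Vanya: ∅.
Elena ∩ Vanya ∩ Grace: ∅.
Elena ∩ Vanya ∩ Grace ∩ Callum: ∅.
There is no time when everyone is free.
No common window is at least 90 minutes long.

none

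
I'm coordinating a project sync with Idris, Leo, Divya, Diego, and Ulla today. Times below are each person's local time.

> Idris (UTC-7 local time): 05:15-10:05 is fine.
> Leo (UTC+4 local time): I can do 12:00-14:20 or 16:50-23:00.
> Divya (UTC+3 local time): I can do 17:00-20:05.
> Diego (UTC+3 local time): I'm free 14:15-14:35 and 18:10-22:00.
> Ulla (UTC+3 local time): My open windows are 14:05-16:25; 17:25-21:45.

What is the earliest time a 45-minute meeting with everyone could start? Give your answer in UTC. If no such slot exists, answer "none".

15:10

Idris in UTC: 12:15-17:05 (add 7h to convert from UTC-7).
Leo in UTC: 08:00-10:20, 12:50-19:00 (subtract 4h to convert from UTC+4).
Divya in UTC: 14:00-17:05 (subtract 3h to convert from UTC+3).
Diego in UTC: 11:15-11:35, 15:10-19:00 (subtract 3h to convert from UTC+3).
Ulla in UTC: 11:05-13:25, 14:25-18:45 (subtract 3h to convert from UTC+3).
Idris ∩ Leo: 12:50-17:05.
Idris ∩ Leo ∩ Divya: 14:00-17:05.
Idris ∩ Leo ∩ Divya ∩ Diego: 15:10-17:05.
Idris ∩ Leo ∩ Divya ∩ Diego ∩ Ulla: 15:10-17:05.
So the common availability across everyone is 15:10-17:05.
The first common window of at least 45 minutes is 15:10-17:05, so the earliest start is 15:10.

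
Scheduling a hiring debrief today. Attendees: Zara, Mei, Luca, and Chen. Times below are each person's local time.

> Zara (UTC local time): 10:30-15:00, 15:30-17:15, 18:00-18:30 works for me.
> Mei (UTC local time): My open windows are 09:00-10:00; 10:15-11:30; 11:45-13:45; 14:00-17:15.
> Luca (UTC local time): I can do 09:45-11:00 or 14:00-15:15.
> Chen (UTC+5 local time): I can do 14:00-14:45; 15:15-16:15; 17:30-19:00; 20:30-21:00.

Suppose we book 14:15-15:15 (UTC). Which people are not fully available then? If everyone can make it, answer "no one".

Chen, Zara

Zara in UTC: 10:30-15:00, 15:30-17:15, 18:00-18:30.
Mei in UTC: 09:00-10:00, 10:15-11:30, 11:45-13:45, 14:00-17:15.
Luca in UTC: 09:45-11:00, 14:00-15:15.
Chen in UTC: 09:00-09:45, 10:15-11:15, 12:30-14:00, 15:30-16:00 (subtract 5h to convert from UTC+5).
Zara: not fully free for 14:15-15:15. Mei: free for 14:15-15:15. Luca: free for 14:15-15:15. Chen: not fully free for 14:15-15:15.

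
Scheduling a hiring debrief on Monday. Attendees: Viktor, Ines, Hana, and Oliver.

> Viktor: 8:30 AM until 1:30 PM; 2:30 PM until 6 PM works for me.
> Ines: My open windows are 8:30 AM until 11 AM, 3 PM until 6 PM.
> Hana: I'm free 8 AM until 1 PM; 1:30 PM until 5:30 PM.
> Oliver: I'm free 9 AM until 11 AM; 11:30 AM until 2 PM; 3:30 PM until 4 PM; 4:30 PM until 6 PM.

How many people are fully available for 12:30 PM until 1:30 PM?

Viktor and Oliver can make the full 12:30-13:30 slot — that's 2.

2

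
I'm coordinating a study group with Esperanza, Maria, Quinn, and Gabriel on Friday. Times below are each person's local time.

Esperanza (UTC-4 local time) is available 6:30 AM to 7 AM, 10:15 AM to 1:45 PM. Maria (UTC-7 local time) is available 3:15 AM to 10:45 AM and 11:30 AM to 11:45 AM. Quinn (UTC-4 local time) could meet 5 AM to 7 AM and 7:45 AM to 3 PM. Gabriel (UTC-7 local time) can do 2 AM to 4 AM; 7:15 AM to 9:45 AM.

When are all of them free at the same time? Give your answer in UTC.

10:30-11:00, 14:15-16:45

Esperanza in UTC: 10:30-11:00, 14:15-17:45 (add 4h to convert from UTC-4).
Maria in UTC: 10:15-17:45, 18:30-18:45 (add 7h to convert from UTC-7).
Quinn in UTC: 09:00-11:00, 11:45-19:00 (add 4h to convert from UTC-4).
Gabriel in UTC: 09:00-11:00, 14:15-16:45 (add 7h to convert from UTC-7).
Esperanza ∩ Maria: 10:30-11:00, 14:15-17:45.
Esperanza ∩ Maria ∩ Quinn: 10:30-11:00, 14:15-17:45.
Esperanza ∩ Maria ∩ Quinn ∩ Gabriel: 10:30-11:00, 14:15-16:45.
Those are the intersection windows.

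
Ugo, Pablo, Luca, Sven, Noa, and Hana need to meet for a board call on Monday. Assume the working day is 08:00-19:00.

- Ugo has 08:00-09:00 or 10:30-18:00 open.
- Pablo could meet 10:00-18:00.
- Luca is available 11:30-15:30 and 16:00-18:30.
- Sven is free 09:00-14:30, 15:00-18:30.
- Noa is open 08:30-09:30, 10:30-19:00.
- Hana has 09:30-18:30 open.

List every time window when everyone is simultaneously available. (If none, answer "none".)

Ugo ∩ Pablo: 10:30-18:00.
Ugo ∩ Pablo ∩ Luca: 11:30-15:30, 16:00-18:00.
Ugo ∩ Pablo ∩ Luca ∩ Sven: 11:30-14:30, 15:00-15:30, 16:00-18:00.
Ugo ∩ Pablo ∩ Luca ∩ Sven ∩ Noa: 11:30-14:30, 15:00-15:30, 16:00-18:00.
Ugo ∩ Pablo ∩ Luca ∩ Sven ∩ Noa ∩ Hana: 11:30-14:30, 15:00-15:30, 16:00-18:00.

11:30-14:30, 15:00-15:30, 16:00-18:00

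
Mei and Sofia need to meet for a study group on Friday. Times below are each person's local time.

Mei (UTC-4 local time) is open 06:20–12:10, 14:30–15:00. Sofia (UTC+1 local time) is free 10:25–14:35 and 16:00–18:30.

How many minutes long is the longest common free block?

195

Mei in UTC: 10:20-16:10, 18:30-19:00 (add 4h to convert from UTC-4).
Sofia in UTC: 09:25-13:35, 15:00-17:30 (subtract 1h to convert from UTC+1).
Mei ∩ Sofia: 10:20-13:35, 15:00-16:10.
So the common availability across everyone is 10:20-13:35, 15:00-16:10.
The longest is 10:20-13:35 at 195 minutes.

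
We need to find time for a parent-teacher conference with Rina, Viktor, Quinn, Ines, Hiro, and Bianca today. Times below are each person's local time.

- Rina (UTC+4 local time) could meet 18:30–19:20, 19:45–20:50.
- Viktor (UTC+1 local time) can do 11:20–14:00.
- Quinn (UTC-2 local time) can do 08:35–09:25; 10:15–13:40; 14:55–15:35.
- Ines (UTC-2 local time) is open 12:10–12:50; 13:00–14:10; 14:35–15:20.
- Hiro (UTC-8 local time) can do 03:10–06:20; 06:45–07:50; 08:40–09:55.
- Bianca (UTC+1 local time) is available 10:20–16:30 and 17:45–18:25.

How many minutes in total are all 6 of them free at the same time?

Rina in UTC: 14:30-15:20, 15:45-16:50 (subtract 4h to convert from UTC+4).
Viktor in UTC: 10:20-13:00 (subtract 1h to convert from UTC+1).
Quinn in UTC: 10:35-11:25, 12:15-15:40, 16:55-17:35 (add 2h to convert from UTC-2).
Ines in UTC: 14:10-14:50, 15:00-16:10, 16:35-17:20 (add 2h to convert from UTC-2).
Hiro in UTC: 11:10-14:20, 14:45-15:50, 16:40-17:55 (add 8h to convert from UTC-8).
Bianca in UTC: 09:20-15:30, 16:45-17:25 (subtract 1h to convert from UTC+1).
Rina ∩ Viktor: ∅.
Rina ∩ Viktor ∩ Quinn: ∅.
Rina ∩ Viktor ∩ Quinn ∩ Ines: ∅.
Rina ∩ Viktor ∩ Quinn ∩ Ines ∩ Hiro: ∅.
Rina ∩ Viktor ∩ Quinn ∩ Ines ∩ Hiro ∩ Bianca: ∅.
There is no time when everyone is free.
There is no common window, so the total is 0 minutes.

0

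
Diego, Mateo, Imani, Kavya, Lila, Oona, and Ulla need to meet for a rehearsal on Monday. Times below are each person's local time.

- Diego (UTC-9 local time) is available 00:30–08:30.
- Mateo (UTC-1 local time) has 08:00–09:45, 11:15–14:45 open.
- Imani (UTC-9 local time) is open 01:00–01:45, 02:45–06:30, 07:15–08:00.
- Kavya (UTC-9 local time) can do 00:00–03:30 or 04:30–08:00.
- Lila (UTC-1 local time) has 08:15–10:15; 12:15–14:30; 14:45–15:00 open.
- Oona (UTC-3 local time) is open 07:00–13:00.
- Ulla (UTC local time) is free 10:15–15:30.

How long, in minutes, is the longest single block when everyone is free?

120

Diego in UTC: 09:30-17:30 (add 9h to convert from UTC-9).
Mateo in UTC: 09:00-10:45, 12:15-15:45 (add 1h to convert from UTC-1).
Imani in UTC: 10:00-10:45, 11:45-15:30, 16:15-17:00 (add 9h to convert from UTC-9).
Kavya in UTC: 09:00-12:30, 13:30-17:00 (add 9h to convert from UTC-9).
Lila in UTC: 09:15-11:15, 13:15-15:30, 15:45-16:00 (add 1h to convert from UTC-1).
Oona in UTC: 10:00-16:00 (add 3h to convert from UTC-3).
Ulla in UTC: 10:15-15:30.
Diego ∩ Mateo: 09:30-10:45, 12:15-15:45.
Diego ∩ Mateo ∩ Imani: 10:00-10:45, 12:15-15:30.
Diego ∩ Mateo ∩ Imani ∩ Kavya: 10:00-10:45, 12:15-12:30, 13:30-15:30.
Diego ∩ Mateo ∩ Imani ∩ Kavya ∩ Lila: 10:00-10:45, 13:30-15:30.
Diego ∩ Mateo ∩ Imani ∩ Kavya ∩ Lila ∩ Oona: 10:00-10:45, 13:30-15:30.
Diego ∩ Mateo ∩ Imani ∩ Kavya ∩ Lila ∩ Oona ∩ Ulla: 10:15-10:45, 13:30-15:30.
The longest is 13:30-15:30 at 120 minutes.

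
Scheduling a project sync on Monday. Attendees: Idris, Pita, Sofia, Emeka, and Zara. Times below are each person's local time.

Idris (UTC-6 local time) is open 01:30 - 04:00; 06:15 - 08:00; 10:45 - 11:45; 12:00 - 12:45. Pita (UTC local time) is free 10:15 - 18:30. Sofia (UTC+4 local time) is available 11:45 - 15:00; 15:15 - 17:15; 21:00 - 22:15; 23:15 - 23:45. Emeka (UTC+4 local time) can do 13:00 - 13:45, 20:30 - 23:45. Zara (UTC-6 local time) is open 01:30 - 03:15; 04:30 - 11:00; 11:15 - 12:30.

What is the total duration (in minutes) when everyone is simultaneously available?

Idris in UTC: 07:30-10:00, 12:15-14:00, 16:45-17:45, 18:00-18:45 (add 6h to convert from UTC-6).
Pita in UTC: 10:15-18:30.
Sofia in UTC: 07:45-11:00, 11:15-13:15, 17:00-18:15, 19:15-19:45 (subtract 4h to convert from UTC+4).
Emeka in UTC: 09:00-09:45, 16:30-19:45 (subtract 4h to convert from UTC+4).
Zara in UTC: 07:30-09:15, 10:30-17:00, 17:15-18:30 (add 6h to convert from UTC-6).
Idris ∩ Pita: 12:15-14:00, 16:45-17:45, 18:00-18:30.
Idris ∩ Pita ∩ Sofia: 12:15-13:15, 17:00-17:45, 18:00-18:15.
Idris ∩ Pita ∩ Sofia ∩ Emeka: 17:00-17:45, 18:00-18:15.
Idris ∩ Pita ∩ Sofia ∩ Emeka ∩ Zara: 17:15-17:45, 18:00-18:15.
So the common availability across everyone is 17:15-17:45, 18:00-18:15.
Summing the common windows: 30 + 15 = 45 minutes.

45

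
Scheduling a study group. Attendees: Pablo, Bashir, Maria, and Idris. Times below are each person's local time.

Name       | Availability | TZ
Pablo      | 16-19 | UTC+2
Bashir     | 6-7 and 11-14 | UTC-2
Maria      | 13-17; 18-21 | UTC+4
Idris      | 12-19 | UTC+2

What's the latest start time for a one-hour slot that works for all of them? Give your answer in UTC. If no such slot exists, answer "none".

Pablo in UTC: 14:00-17:00 (subtract 2h to convert from UTC+2).
Bashir in UTC: 08:00-09:00, 13:00-16:00 (add 2h to convert from UTC-2).
Maria in UTC: 09:00-13:00, 14:00-17:00 (subtract 4h to convert from UTC+4).
Idris in UTC: 10:00-17:00 (subtract 2h to convert from UTC+2).
Pablo ∩ Bashir: 14:00-16:00.
Pablo ∩ Bashir ∩ Maria: 14:00-16:00.
Pablo ∩ Bashir ∩ Maria ∩ Idris: 14:00-16:00.
The last common window of at least 60 minutes is 14:00-16:00; a 60-minute meeting can start as late as 15:00 and still end by 16:00.

15:00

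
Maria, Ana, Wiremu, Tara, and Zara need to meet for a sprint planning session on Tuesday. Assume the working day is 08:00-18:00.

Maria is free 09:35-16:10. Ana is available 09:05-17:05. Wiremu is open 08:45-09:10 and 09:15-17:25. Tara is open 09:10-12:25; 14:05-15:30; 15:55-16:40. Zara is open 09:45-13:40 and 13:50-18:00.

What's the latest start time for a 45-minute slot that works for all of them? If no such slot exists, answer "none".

14:45

Maria ∩ Ana: 09:35-16:10.
Maria ∩ Ana ∩ Wiremu: 09:35-16:10.
Maria ∩ Ana ∩ Wiremu ∩ Tara: 09:35-12:25, 14:05-15:30, 15:55-16:10.
Maria ∩ Ana ∩ Wiremu ∩ Tara ∩ Zara: 09:45-12:25, 14:05-15:30, 15:55-16:10.
The last common window of at least 45 minutes is 14:05-15:30; a 45-minute meeting can start as late as 14:45 and still end by 15:30.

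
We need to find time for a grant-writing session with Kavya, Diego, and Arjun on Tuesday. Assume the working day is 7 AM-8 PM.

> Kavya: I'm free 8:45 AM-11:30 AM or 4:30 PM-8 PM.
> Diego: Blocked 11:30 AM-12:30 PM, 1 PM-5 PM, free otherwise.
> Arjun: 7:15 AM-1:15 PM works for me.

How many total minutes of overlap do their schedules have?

Kavya free: 08:45-11:30, 16:30-20:00.
Diego free: 07:00-11:30, 12:30-13:00, 17:00-20:00 (invert busy blocks within the working day).
Arjun free: 07:15-13:15.
Kavya ∩ Diego: 08:45-11:30, 17:00-20:00.
Kavya ∩ Diego ∩ Arjun: 08:45-11:30.
Those are the intersection windows.
That's a single block of 165 minutes.

165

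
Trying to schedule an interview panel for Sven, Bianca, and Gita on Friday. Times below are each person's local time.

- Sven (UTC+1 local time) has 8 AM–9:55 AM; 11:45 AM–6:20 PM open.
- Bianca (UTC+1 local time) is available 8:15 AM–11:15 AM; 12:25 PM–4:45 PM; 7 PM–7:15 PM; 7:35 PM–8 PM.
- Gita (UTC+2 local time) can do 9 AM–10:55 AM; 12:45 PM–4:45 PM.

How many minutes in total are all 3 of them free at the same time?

Sven in UTC: 07:00-08:55, 10:45-17:20 (subtract 1h to convert from UTC+1).
Bianca in UTC: 07:15-10:15, 11:25-15:45, 18:00-18:15, 18:35-19:00 (subtract 1h to convert from UTC+1).
Gita in UTC: 07:00-08:55, 10:45-14:45 (subtract 2h to convert from UTC+2).
Sven ∩ Bianca: 07:15-08:55, 11:25-15:45.
Sven ∩ Bianca ∩ Gita: 07:15-08:55, 11:25-14:45.
Summing the common windows: 100 + 200 = 300 minutes.

300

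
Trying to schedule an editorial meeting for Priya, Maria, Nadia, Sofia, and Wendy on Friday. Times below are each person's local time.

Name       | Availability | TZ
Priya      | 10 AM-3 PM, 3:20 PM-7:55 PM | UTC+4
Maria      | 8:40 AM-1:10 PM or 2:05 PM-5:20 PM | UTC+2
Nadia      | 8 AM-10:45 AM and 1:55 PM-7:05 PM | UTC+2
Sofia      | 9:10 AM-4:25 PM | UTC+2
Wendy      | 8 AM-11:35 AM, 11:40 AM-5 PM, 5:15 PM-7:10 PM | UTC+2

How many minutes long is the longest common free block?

Priya in UTC: 06:00-11:00, 11:20-15:55 (subtract 4h to convert from UTC+4).
Maria in UTC: 06:40-11:10, 12:05-15:20 (subtract 2h to convert from UTC+2).
Nadia in UTC: 06:00-08:45, 11:55-17:05 (subtract 2h to convert from UTC+2).
Sofia in UTC: 07:10-14:25 (subtract 2h to convert from UTC+2).
Wendy in UTC: 06:00-09:35, 09:40-15:00, 15:15-17:10 (subtract 2h to convert from UTC+2).
Priya ∩ Maria: 06:40-11:00, 12:05-15:20.
Priya ∩ Maria ∩ Nadia: 06:40-08:45, 12:05-15:20.
Priya ∩ Maria ∩ Nadia ∩ Sofia: 07:10-08:45, 12:05-14:25.
Priya ∩ Maria ∩ Nadia ∩ Sofia ∩ Wendy: 07:10-08:45, 12:05-14:25.
The longest is 12:05-14:25 at 140 minutes.

140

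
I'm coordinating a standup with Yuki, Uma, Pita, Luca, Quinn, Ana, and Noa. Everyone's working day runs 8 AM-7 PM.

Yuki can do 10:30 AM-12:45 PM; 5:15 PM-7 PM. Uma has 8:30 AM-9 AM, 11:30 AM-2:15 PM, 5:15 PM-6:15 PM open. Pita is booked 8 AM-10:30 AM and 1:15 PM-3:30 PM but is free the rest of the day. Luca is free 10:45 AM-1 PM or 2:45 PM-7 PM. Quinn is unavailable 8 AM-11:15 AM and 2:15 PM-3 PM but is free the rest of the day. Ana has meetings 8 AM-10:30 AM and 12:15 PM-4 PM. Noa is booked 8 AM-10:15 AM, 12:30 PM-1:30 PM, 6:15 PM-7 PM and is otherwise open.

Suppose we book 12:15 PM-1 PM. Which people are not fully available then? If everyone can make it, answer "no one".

Yuki free: 10:30-12:45, 17:15-19:00.
Uma free: 08:30-09:00, 11:30-14:15, 17:15-18:15.
Pita free: 10:30-13:15, 15:30-19:00 (invert busy blocks within the working day).
Luca free: 10:45-13:00, 14:45-19:00.
Quinn free: 11:15-14:15, 15:00-19:00 (invert busy blocks within the working day).
Ana free: 10:30-12:15, 16:00-19:00 (invert busy blocks within the working day).
Noa free: 10:15-12:30, 13:30-18:15 (invert busy blocks within the working day).
Yuki: not fully free for 12:15-13:00. Uma: free for 12:15-13:00. Pita: free for 12:15-13:00. Luca: free for 12:15-13:00. Quinn: free for 12:15-13:00. Ana: not fully free for 12:15-13:00. Noa: not fully free for 12:15-13:00.

Ana, Noa, Yuki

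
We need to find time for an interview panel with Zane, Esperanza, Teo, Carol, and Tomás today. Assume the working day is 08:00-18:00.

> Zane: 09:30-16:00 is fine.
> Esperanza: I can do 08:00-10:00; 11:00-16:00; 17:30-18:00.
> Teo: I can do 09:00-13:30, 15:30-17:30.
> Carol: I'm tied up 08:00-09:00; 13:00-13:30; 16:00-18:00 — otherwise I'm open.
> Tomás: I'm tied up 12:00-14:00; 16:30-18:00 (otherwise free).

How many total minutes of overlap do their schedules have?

120

Zane free: 09:30-16:00.
Esperanza free: 08:00-10:00, 11:00-16:00, 17:30-18:00.
Teo free: 09:00-13:30, 15:30-17:30.
Carol free: 09:00-13:00, 13:30-16:00 (invert busy blocks within the working day).
Tomás free: 08:00-12:00, 14:00-16:30 (invert busy blocks within the working day).
Zane ∩ Esperanza: 09:30-10:00, 11:00-16:00.
Zane ∩ Esperanza ∩ Teo: 09:30-10:00, 11:00-13:30, 15:30-16:00.
Zane ∩ Esperanza ∩ Teo ∩ Carol: 09:30-10:00, 11:00-13:00, 15:30-16:00.
Zane ∩ Esperanza ∩ Teo ∩ Carol ∩ Tomás: 09:30-10:00, 11:00-12:00, 15:30-16:00.
Summing the common windows: 30 + 60 + 30 = 120 minutes.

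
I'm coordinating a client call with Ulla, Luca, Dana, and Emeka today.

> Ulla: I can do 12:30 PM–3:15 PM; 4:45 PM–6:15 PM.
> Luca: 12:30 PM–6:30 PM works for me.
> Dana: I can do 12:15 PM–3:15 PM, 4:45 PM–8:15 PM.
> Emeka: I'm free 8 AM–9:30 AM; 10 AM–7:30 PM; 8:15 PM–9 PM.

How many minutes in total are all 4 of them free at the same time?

Ulla ∩ Luca: 12:30-15:15, 16:45-18:15.
Ulla ∩ Luca ∩ Dana: 12:30-15:15, 16:45-18:15.
Ulla ∩ Luca ∩ Dana ∩ Emeka: 12:30-15:15, 16:45-18:15.
Summing the common windows: 165 + 90 = 255 minutes.

255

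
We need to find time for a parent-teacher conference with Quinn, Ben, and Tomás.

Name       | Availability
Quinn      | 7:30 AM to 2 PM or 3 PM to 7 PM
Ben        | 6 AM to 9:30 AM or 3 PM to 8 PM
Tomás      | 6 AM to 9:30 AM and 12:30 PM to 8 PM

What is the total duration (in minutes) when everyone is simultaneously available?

360

Quinn ∩ Ben: 07:30-09:30, 15:00-19:00.
Quinn ∩ Ben ∩ Tomás: 07:30-09:30, 15:00-19:00.
Summing the common windows: 120 + 240 = 360 minutes.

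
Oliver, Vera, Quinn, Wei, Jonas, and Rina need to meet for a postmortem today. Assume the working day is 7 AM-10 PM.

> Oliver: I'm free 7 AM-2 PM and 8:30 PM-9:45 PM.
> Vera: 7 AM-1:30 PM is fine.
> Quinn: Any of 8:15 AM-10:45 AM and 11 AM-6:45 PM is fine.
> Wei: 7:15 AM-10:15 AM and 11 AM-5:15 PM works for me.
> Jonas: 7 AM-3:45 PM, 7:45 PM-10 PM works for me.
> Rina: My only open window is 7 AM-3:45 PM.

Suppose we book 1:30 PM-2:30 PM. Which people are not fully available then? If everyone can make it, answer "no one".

Oliver, Vera

Oliver: not fully free for 13:30-14:30. Vera: not fully free for 13:30-14:30. Quinn: free for 13:30-14:30. Wei: free for 13:30-14:30. Jonas: free for 13:30-14:30. Rina: free for 13:30-14:30.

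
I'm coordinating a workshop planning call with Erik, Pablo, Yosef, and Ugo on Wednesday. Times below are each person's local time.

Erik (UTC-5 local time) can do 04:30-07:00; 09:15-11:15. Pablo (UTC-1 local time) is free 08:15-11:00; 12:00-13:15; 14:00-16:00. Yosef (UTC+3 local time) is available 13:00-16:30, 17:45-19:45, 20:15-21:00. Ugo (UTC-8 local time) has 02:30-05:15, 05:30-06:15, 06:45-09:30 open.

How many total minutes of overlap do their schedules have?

Erik in UTC: 09:30-12:00, 14:15-16:15 (add 5h to convert from UTC-5).
Pablo in UTC: 09:15-12:00, 13:00-14:15, 15:00-17:00 (add 1h to convert from UTC-1).
Yosef in UTC: 10:00-13:30, 14:45-16:45, 17:15-18:00 (subtract 3h to convert from UTC+3).
Ugo in UTC: 10:30-13:15, 13:30-14:15, 14:45-17:30 (add 8h to convert from UTC-8).
Erik ∩ Pablo: 09:30-12:00, 15:00-16:15.
Erik ∩ Pablo ∩ Yosef: 10:00-12:00, 15:00-16:15.
Erik ∩ Pablo ∩ Yosef ∩ Ugo: 10:30-12:00, 15:00-16:15.
Summing the common windows: 90 + 75 = 165 minutes.

165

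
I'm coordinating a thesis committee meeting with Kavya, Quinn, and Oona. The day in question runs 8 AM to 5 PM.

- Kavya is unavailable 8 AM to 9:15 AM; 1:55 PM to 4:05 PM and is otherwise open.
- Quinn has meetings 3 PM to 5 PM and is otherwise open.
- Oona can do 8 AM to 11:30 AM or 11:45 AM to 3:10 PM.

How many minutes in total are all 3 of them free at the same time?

Kavya free: 09:15-13:55, 16:05-17:00 (invert busy blocks within the working day).
Quinn free: 08:00-15:00 (invert busy blocks within the working day).
Oona free: 08:00-11:30, 11:45-15:10.
Kavya ∩ Quinn: 09:15-13:55.
Kavya ∩ Quinn ∩ Oona: 09:15-11:30, 11:45-13:55.
Summing the common windows: 135 + 130 = 265 minutes.

265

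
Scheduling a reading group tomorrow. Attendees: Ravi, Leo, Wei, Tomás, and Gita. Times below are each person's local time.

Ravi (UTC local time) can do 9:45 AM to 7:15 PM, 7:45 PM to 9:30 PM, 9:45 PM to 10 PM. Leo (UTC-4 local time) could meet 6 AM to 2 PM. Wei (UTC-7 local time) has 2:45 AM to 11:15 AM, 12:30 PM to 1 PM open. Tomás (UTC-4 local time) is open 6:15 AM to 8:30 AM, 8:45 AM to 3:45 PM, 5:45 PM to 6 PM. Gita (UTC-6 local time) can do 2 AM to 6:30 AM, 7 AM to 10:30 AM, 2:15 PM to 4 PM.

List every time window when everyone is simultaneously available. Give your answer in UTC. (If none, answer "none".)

Ravi in UTC: 09:45-19:15, 19:45-21:30, 21:45-22:00.
Leo in UTC: 10:00-18:00 (add 4h to convert from UTC-4).
Wei in UTC: 09:45-18:15, 19:30-20:00 (add 7h to convert from UTC-7).
Tomás in UTC: 10:15-12:30, 12:45-19:45, 21:45-22:00 (add 4h to convert from UTC-4).
Gita in UTC: 08:00-12:30, 13:00-16:30, 20:15-22:00 (add 6h to convert from UTC-6).
Ravi ∩ Leo: 10:00-18:00.
Ravi ∩ Leo ∩ Wei: 10:00-18:00.
Ravi ∩ Leo ∩ Wei ∩ Tomás: 10:15-12:30, 12:45-18:00.
Ravi ∩ Leo ∩ Wei ∩ Tomás ∩ Gita: 10:15-12:30, 13:00-16:30.
Those are the intersection windows.

10:15-12:30, 13:00-16:30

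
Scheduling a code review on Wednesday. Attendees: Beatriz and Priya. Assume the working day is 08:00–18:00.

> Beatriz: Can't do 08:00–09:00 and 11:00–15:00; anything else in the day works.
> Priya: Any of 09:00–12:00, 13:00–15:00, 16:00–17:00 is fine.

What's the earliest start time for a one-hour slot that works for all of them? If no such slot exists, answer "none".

Beatriz free: 09:00-11:00, 15:00-18:00 (invert busy blocks within the working day).
Priya free: 09:00-12:00, 13:00-15:00, 16:00-17:00.
Beatriz ∩ Priya: 09:00-11:00, 16:00-17:00.
So the common availability across everyone is 09:00-11:00, 16:00-17:00.
The first common window of at least 60 minutes is 09:00-11:00, so the earliest start is 09:00.

09:00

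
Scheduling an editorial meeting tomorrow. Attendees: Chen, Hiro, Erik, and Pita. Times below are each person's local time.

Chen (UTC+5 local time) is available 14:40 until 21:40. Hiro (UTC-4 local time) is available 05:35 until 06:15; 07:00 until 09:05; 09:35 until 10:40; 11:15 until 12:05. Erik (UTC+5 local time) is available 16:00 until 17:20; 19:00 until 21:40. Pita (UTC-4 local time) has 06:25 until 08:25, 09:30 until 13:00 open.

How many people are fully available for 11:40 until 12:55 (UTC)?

2

Chen in UTC: 09:40-16:40 (subtract 5h to convert from UTC+5).
Hiro in UTC: 09:35-10:15, 11:00-13:05, 13:35-14:40, 15:15-16:05 (add 4h to convert from UTC-4).
Erik in UTC: 11:00-12:20, 14:00-16:40 (subtract 5h to convert from UTC+5).
Pita in UTC: 10:25-12:25, 13:30-17:00 (add 4h to convert from UTC-4).
Chen and Hiro can make the full 11:40-12:55 slot — that's 2.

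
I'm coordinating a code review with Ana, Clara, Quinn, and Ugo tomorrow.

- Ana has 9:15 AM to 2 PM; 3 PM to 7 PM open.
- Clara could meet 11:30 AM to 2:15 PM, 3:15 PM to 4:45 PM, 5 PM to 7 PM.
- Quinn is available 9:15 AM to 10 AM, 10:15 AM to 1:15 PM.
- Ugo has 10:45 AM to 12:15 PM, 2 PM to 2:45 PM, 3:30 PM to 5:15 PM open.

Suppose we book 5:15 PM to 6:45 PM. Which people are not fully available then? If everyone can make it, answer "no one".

Quinn, Ugo

Ana: free for 17:15-18:45. Clara: free for 17:15-18:45. Quinn: not fully free for 17:15-18:45. Ugo: not fully free for 17:15-18:45.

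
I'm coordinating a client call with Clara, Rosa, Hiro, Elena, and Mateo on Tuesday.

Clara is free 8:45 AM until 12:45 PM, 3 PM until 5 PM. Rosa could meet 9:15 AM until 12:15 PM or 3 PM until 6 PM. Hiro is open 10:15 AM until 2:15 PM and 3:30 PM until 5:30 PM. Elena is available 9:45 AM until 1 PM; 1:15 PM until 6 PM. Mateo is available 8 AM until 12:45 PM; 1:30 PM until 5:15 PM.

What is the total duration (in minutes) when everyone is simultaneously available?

Clara ∩ Rosa: 09:15-12:15, 15:00-17:00.
Clara ∩ Rosa ∩ Hiro: 10:15-12:15, 15:30-17:00.
Clara ∩ Rosa ∩ Hiro ∩ Elena: 10:15-12:15, 15:30-17:00.
Clara ∩ Rosa ∩ Hiro ∩ Elena ∩ Mateo: 10:15-12:15, 15:30-17:00.
So the common availability across everyone is 10:15-12:15, 15:30-17:00.
Summing the common windows: 120 + 90 = 210 minutes.

210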